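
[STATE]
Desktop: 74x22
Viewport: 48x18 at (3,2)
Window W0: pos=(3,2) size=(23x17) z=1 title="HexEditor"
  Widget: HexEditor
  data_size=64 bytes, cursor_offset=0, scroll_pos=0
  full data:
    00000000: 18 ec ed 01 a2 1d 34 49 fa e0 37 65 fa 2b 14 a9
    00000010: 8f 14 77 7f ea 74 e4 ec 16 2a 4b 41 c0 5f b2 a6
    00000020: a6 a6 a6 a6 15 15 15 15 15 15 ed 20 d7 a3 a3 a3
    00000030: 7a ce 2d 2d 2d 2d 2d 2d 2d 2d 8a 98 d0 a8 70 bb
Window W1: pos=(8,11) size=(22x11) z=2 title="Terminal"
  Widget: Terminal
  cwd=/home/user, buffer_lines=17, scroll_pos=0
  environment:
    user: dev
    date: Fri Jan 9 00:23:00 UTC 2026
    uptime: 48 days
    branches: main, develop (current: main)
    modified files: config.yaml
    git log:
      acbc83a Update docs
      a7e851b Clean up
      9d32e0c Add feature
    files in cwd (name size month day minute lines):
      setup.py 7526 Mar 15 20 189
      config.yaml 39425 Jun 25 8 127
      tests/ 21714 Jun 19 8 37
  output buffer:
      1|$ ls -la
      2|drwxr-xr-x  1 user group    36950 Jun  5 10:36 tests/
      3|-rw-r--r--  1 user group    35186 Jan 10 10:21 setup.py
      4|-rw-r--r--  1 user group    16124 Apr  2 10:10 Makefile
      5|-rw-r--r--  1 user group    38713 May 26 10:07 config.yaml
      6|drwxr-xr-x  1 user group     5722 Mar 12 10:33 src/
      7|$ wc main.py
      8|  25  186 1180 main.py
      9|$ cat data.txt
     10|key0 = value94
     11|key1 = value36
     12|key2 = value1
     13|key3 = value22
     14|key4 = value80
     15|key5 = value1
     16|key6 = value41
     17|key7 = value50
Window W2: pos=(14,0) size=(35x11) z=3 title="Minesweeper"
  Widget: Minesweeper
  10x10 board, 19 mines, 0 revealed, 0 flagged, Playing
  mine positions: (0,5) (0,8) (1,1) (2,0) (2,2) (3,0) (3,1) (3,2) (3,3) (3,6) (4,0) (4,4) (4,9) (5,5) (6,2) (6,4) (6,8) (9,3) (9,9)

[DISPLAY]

┏━━━━━━━━━━┠─────────────────────────────────┨  
┃ HexEditor┃■■■■■■■■■■                       ┃  
┠──────────┃■■■■■■■■■■                       ┃  
┃00000000  ┃■■■■■■■■■■                       ┃  
┃00000010  ┃■■■■■■■■■■                       ┃  
┃00000020  ┃■■■■■■■■■■                       ┃  
┃00000030  ┃■■■■■■■■■■                       ┃  
┃          ┃■■■■■■■■■■                       ┃  
┃          ┗━━━━━━━━━━━━━━━━━━━━━━━━━━━━━━━━━┛  
┃    ┏━━━━━━━━━━━━━━━━━━━━┓                     
┃    ┃ Terminal           ┃                     
┃    ┠────────────────────┨                     
┃    ┃$ ls -la            ┃                     
┃    ┃drwxr-xr-x  1 user g┃                     
┃    ┃-rw-r--r--  1 user g┃                     
┃    ┃-rw-r--r--  1 user g┃                     
┗━━━━┃-rw-r--r--  1 user g┃                     
     ┃drwxr-xr-x  1 user g┃                     


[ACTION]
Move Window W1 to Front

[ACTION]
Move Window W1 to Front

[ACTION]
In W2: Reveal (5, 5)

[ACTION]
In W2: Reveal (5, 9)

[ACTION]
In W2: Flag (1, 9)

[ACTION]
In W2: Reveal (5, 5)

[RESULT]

┏━━━━━━━━━━┠─────────────────────────────────┨  
┃ HexEditor┃■■■■■✹■■✹■                       ┃  
┠──────────┃■✹■■■■■■■■                       ┃  
┃00000000  ┃✹■✹■■■■■■■                       ┃  
┃00000010  ┃✹✹✹✹■■✹■■■                       ┃  
┃00000020  ┃✹■■■✹■■■■✹                       ┃  
┃00000030  ┃■■■■■✹■■■■                       ┃  
┃          ┃■■✹■✹■■■✹■                       ┃  
┃          ┗━━━━━━━━━━━━━━━━━━━━━━━━━━━━━━━━━┛  
┃    ┏━━━━━━━━━━━━━━━━━━━━┓                     
┃    ┃ Terminal           ┃                     
┃    ┠────────────────────┨                     
┃    ┃$ ls -la            ┃                     
┃    ┃drwxr-xr-x  1 user g┃                     
┃    ┃-rw-r--r--  1 user g┃                     
┃    ┃-rw-r--r--  1 user g┃                     
┗━━━━┃-rw-r--r--  1 user g┃                     
     ┃drwxr-xr-x  1 user g┃                     


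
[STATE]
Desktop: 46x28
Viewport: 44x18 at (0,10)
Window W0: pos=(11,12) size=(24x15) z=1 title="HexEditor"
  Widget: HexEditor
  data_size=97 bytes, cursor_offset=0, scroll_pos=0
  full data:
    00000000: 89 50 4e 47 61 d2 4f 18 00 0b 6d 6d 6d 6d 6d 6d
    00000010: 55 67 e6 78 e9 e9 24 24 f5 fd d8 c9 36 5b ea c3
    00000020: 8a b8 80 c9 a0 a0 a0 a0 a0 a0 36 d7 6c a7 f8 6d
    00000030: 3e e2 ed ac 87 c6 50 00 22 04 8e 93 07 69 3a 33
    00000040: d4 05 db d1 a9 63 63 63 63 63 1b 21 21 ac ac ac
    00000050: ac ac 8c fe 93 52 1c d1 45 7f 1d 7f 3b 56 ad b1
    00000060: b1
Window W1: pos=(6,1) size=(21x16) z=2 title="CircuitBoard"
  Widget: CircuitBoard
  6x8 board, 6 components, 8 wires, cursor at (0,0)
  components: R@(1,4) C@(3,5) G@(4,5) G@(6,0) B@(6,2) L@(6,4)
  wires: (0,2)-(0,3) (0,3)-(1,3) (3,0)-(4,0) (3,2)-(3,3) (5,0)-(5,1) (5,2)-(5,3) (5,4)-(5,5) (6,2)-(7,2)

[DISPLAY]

      ┃                   ┃                 
      ┃3   ·       · ─ ·  ┃                 
      ┃    │              ┃━━━━━━━┓         
      ┃4   ·              ┃       ┃         
      ┃                   ┃───────┨         
      ┃5   · ─ ·   · ─ ·  ┃ 4e 47 ┃         
      ┗━━━━━━━━━━━━━━━━━━━┛ e6 78 ┃         
           ┃00000020  8a b8 80 c9 ┃         
           ┃00000030  3e e2 ed ac ┃         
           ┃00000040  d4 05 db d1 ┃         
           ┃00000050  ac ac 8c fe ┃         
           ┃00000060  b1          ┃         
           ┃                      ┃         
           ┃                      ┃         
           ┃                      ┃         
           ┃                      ┃         
           ┗━━━━━━━━━━━━━━━━━━━━━━┛         
                                            


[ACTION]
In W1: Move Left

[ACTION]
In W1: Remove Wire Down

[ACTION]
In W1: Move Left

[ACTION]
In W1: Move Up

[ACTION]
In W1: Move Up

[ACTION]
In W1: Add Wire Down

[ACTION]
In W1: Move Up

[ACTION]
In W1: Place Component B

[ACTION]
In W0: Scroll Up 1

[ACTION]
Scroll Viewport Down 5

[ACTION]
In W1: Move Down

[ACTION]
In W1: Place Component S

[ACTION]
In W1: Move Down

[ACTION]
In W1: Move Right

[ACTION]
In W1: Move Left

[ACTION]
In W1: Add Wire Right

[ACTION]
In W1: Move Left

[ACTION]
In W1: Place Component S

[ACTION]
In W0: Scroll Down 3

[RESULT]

      ┃                   ┃                 
      ┃3   ·       · ─ ·  ┃                 
      ┃    │              ┃━━━━━━━┓         
      ┃4   ·              ┃       ┃         
      ┃                   ┃───────┨         
      ┃5   · ─ ·   · ─ ·  ┃ ed ac ┃         
      ┗━━━━━━━━━━━━━━━━━━━┛ db d1 ┃         
           ┃00000050  ac ac 8c fe ┃         
           ┃00000060  b1          ┃         
           ┃                      ┃         
           ┃                      ┃         
           ┃                      ┃         
           ┃                      ┃         
           ┃                      ┃         
           ┃                      ┃         
           ┃                      ┃         
           ┗━━━━━━━━━━━━━━━━━━━━━━┛         
                                            


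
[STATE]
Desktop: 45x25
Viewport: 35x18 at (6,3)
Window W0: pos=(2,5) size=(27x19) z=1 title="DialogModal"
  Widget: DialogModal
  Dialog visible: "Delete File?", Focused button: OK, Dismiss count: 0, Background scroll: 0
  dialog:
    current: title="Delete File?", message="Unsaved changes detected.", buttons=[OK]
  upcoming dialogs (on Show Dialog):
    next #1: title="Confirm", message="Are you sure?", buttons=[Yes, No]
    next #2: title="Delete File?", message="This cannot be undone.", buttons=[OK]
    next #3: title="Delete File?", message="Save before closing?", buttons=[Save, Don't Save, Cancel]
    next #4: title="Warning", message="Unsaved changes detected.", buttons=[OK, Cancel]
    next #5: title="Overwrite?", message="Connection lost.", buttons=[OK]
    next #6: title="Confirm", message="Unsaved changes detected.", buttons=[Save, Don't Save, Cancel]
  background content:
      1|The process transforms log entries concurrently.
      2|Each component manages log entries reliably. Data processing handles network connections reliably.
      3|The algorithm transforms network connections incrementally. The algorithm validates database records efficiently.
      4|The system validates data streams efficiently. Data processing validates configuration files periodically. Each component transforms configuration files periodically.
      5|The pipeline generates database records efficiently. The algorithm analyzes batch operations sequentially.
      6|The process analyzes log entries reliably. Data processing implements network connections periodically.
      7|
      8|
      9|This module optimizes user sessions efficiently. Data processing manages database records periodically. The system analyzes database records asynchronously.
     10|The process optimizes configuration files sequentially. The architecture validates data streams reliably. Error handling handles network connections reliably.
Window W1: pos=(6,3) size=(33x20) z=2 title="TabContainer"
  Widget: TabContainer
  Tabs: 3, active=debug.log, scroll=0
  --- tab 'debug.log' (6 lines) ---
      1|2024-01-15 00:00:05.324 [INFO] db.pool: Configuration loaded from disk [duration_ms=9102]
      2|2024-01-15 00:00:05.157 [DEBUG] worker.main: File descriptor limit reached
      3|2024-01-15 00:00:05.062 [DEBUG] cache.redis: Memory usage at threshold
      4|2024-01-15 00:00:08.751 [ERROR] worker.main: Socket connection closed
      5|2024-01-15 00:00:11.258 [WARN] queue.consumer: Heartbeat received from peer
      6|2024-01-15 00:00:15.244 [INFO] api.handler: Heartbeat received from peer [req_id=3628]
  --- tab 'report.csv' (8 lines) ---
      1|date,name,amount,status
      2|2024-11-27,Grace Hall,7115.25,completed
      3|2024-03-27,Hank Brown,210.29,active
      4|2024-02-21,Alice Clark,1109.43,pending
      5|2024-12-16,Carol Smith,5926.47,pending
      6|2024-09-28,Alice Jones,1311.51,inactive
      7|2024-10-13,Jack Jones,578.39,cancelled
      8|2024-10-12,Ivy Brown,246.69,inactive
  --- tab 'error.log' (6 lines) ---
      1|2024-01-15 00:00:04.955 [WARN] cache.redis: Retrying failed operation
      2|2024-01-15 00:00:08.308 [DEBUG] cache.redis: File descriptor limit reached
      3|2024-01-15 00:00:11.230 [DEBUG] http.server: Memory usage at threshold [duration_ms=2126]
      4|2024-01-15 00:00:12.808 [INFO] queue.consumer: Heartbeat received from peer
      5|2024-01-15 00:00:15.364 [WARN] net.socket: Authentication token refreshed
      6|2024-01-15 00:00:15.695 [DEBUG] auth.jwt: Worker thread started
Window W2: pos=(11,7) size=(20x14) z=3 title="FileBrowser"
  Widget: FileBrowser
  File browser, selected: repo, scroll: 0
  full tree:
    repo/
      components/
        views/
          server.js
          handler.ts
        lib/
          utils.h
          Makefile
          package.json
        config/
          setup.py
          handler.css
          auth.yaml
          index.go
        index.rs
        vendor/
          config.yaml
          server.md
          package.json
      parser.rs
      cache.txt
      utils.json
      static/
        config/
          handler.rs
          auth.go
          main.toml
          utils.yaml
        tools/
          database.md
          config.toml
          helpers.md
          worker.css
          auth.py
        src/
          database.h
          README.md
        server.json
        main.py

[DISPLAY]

┏━━━━━━━━━━━━━━━━━━━━━━━━━━━━━━━┓  
┃ TabContainer                  ┃  
┠───────────────────────────────┨  
┃[debug.log]│ report.csv │ error┃  
┃────┏━━━━━━━━━━━━━━━━━━┓───────┃  
┃2024┃ FileBrowser      ┃[INFO] ┃  
┃2024┠──────────────────┨[DEBUG]┃  
┃2024┃> [-] repo/       ┃[DEBUG]┃  
┃2024┃    [+] components┃[ERROR]┃  
┃2024┃    parser.rs     ┃[WARN] ┃  
┃2024┃    cache.txt     ┃[INFO] ┃  
┃    ┃    utils.json    ┃       ┃  
┃    ┃    [+] static/   ┃       ┃  
┃    ┃                  ┃       ┃  
┃    ┃                  ┃       ┃  
┃    ┃                  ┃       ┃  
┃    ┃                  ┃       ┃  
┃    ┗━━━━━━━━━━━━━━━━━━┛       ┃  


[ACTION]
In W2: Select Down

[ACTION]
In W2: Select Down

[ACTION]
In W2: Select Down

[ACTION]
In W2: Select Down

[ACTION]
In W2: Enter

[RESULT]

┏━━━━━━━━━━━━━━━━━━━━━━━━━━━━━━━┓  
┃ TabContainer                  ┃  
┠───────────────────────────────┨  
┃[debug.log]│ report.csv │ error┃  
┃────┏━━━━━━━━━━━━━━━━━━┓───────┃  
┃2024┃ FileBrowser      ┃[INFO] ┃  
┃2024┠──────────────────┨[DEBUG]┃  
┃2024┃  [-] repo/       ┃[DEBUG]┃  
┃2024┃    [+] components┃[ERROR]┃  
┃2024┃    parser.rs     ┃[WARN] ┃  
┃2024┃    cache.txt     ┃[INFO] ┃  
┃    ┃  > utils.json    ┃       ┃  
┃    ┃    [+] static/   ┃       ┃  
┃    ┃                  ┃       ┃  
┃    ┃                  ┃       ┃  
┃    ┃                  ┃       ┃  
┃    ┃                  ┃       ┃  
┃    ┗━━━━━━━━━━━━━━━━━━┛       ┃  


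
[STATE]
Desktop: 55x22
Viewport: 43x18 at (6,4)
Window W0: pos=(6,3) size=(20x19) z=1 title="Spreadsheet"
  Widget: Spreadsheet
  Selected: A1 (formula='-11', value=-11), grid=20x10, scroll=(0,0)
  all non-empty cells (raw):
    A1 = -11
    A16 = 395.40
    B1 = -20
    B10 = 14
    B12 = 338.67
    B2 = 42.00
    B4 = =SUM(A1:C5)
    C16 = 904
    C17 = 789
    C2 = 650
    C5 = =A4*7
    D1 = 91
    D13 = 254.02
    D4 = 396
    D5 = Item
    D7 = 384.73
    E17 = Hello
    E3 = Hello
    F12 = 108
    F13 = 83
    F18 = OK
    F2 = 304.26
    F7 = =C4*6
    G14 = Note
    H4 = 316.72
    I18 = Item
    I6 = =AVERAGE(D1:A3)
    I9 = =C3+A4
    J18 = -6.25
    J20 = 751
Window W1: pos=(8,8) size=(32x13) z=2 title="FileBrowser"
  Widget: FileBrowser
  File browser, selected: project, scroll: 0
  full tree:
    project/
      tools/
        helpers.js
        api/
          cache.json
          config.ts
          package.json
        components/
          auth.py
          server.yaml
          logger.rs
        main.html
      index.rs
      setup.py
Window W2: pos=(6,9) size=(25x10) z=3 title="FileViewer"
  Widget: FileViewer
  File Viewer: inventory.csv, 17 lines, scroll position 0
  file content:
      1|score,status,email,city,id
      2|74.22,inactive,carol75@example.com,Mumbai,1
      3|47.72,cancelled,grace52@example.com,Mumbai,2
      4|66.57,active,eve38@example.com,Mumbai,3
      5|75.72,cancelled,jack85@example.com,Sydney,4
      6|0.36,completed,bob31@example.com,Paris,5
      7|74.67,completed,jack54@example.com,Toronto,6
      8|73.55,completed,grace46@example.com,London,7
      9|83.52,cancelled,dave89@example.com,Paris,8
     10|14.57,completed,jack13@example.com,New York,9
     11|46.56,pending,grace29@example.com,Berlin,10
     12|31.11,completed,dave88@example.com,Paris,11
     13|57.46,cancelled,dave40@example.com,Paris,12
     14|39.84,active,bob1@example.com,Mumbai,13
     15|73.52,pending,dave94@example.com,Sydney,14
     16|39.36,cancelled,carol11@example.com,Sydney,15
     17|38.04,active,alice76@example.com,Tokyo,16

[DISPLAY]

┃ Spreadsheet      ┃                       
┠──────────────────┨                       
┃A1: -11           ┃                       
┃       A       B  ┃                       
┃-┏━━━━━━━━━━━━━━━━━━━━━━━━━━━━━━┓         
┏━━━━━━━━━━━━━━━━━━━━━━━┓        ┃         
┃ FileViewer            ┃────────┨         
┠───────────────────────┨        ┃         
┃score,status,email,cit▲┃        ┃         
┃74.22,inactive,carol75█┃        ┃         
┃47.72,cancelled,grace5░┃        ┃         
┃66.57,active,eve38@exa░┃        ┃         
┃75.72,cancelled,jack85░┃        ┃         
┃0.36,completed,bob31@e▼┃        ┃         
┗━━━━━━━━━━━━━━━━━━━━━━━┛        ┃         
┃ ┃                              ┃         
┃ ┗━━━━━━━━━━━━━━━━━━━━━━━━━━━━━━┛         
┗━━━━━━━━━━━━━━━━━━┛                       


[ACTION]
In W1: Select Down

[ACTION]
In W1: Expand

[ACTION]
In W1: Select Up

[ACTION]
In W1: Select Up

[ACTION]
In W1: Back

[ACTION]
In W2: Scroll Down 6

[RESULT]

┃ Spreadsheet      ┃                       
┠──────────────────┨                       
┃A1: -11           ┃                       
┃       A       B  ┃                       
┃-┏━━━━━━━━━━━━━━━━━━━━━━━━━━━━━━┓         
┏━━━━━━━━━━━━━━━━━━━━━━━┓        ┃         
┃ FileViewer            ┃────────┨         
┠───────────────────────┨        ┃         
┃74.67,completed,jack54▲┃        ┃         
┃73.55,completed,grace4░┃        ┃         
┃83.52,cancelled,dave89░┃        ┃         
┃14.57,completed,jack13█┃        ┃         
┃46.56,pending,grace29@░┃        ┃         
┃31.11,completed,dave88▼┃        ┃         
┗━━━━━━━━━━━━━━━━━━━━━━━┛        ┃         
┃ ┃                              ┃         
┃ ┗━━━━━━━━━━━━━━━━━━━━━━━━━━━━━━┛         
┗━━━━━━━━━━━━━━━━━━┛                       


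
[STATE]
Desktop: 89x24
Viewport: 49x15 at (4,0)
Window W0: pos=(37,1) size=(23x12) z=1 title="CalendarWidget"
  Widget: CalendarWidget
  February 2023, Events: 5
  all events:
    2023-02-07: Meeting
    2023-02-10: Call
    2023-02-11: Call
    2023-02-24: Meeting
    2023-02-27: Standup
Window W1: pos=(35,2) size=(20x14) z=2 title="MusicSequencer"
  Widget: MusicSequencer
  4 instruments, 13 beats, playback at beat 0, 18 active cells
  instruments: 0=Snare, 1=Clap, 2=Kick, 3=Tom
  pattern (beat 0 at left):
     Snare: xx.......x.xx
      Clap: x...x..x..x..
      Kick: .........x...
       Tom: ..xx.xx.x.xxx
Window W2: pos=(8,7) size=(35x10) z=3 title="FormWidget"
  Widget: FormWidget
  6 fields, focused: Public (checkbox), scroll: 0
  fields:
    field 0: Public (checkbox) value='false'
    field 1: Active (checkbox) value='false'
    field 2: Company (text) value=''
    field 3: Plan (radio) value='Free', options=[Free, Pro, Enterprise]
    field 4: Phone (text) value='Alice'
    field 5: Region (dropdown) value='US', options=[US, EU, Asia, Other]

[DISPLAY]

                                                 
                                 ┏━━━━━━━━━━━━━━━
                               ┏━━━━━━━━━━━━━━━━━
                               ┃ MusicSequencer  
                               ┠─────────────────
                               ┃      ▼1234567890
                               ┃ Snare██·······█·
    ┏━━━━━━━━━━━━━━━━━━━━━━━━━━━━━━━━━┓···█··█··█
    ┃ FormWidget                      ┃········█·
    ┠─────────────────────────────────┨·██·██·█·█
    ┃> Public:     [ ]                ┃          
    ┃  Active:     [ ]                ┃          
    ┃  Company:    [                 ]┃          
    ┃  Plan:       (●) Free  ( ) Pro  ┃          
    ┃  Phone:      [Alice            ]┃          


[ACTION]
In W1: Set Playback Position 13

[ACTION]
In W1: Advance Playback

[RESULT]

                                                 
                                 ┏━━━━━━━━━━━━━━━
                               ┏━━━━━━━━━━━━━━━━━
                               ┃ MusicSequencer  
                               ┠─────────────────
                               ┃      0▼234567890
                               ┃ Snare██·······█·
    ┏━━━━━━━━━━━━━━━━━━━━━━━━━━━━━━━━━┓···█··█··█
    ┃ FormWidget                      ┃········█·
    ┠─────────────────────────────────┨·██·██·█·█
    ┃> Public:     [ ]                ┃          
    ┃  Active:     [ ]                ┃          
    ┃  Company:    [                 ]┃          
    ┃  Plan:       (●) Free  ( ) Pro  ┃          
    ┃  Phone:      [Alice            ]┃          


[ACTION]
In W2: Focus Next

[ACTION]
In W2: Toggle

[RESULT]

                                                 
                                 ┏━━━━━━━━━━━━━━━
                               ┏━━━━━━━━━━━━━━━━━
                               ┃ MusicSequencer  
                               ┠─────────────────
                               ┃      0▼234567890
                               ┃ Snare██·······█·
    ┏━━━━━━━━━━━━━━━━━━━━━━━━━━━━━━━━━┓···█··█··█
    ┃ FormWidget                      ┃········█·
    ┠─────────────────────────────────┨·██·██·█·█
    ┃  Public:     [ ]                ┃          
    ┃> Active:     [x]                ┃          
    ┃  Company:    [                 ]┃          
    ┃  Plan:       (●) Free  ( ) Pro  ┃          
    ┃  Phone:      [Alice            ]┃          


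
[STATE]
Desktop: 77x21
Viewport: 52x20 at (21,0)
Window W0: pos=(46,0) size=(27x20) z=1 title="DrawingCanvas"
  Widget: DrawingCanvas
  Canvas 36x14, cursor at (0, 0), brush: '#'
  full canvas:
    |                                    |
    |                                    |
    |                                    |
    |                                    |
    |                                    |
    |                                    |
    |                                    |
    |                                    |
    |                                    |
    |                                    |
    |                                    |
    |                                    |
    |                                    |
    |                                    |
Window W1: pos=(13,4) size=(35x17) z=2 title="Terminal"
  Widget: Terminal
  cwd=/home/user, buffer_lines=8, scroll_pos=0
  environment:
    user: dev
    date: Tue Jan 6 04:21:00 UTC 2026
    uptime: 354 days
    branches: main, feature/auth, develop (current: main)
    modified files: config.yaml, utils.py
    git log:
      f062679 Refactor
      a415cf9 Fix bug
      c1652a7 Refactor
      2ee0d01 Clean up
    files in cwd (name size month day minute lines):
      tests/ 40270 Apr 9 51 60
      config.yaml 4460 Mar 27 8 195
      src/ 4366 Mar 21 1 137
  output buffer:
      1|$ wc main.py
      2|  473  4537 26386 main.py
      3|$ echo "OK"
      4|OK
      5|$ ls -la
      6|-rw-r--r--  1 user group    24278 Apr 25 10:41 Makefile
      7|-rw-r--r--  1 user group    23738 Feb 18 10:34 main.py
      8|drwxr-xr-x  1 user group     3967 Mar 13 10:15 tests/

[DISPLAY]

                         ┏━━━━━━━━━━━━━━━━━━━━━━━━━┓
                         ┃ DrawingCanvas           ┃
                         ┠─────────────────────────┨
                         ┃+                        ┃
━━━━━━━━━━━━━━━━━━━━━━━━━━┓                        ┃
al                        ┃                        ┃
──────────────────────────┨                        ┃
in.py                     ┃                        ┃
4537 26386 main.py        ┃                        ┃
"OK"                      ┃                        ┃
                          ┃                        ┃
a                         ┃                        ┃
r--  1 user group    24278┃                        ┃
r--  1 user group    23738┃                        ┃
r-x  1 user group     3967┃                        ┃
                          ┃                        ┃
                          ┃                        ┃
                          ┃                        ┃
                          ┃                        ┃
                          ┃━━━━━━━━━━━━━━━━━━━━━━━━┛


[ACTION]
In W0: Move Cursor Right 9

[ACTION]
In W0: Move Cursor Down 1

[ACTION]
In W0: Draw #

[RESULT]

                         ┏━━━━━━━━━━━━━━━━━━━━━━━━━┓
                         ┃ DrawingCanvas           ┃
                         ┠─────────────────────────┨
                         ┃                         ┃
━━━━━━━━━━━━━━━━━━━━━━━━━━┓        #               ┃
al                        ┃                        ┃
──────────────────────────┨                        ┃
in.py                     ┃                        ┃
4537 26386 main.py        ┃                        ┃
"OK"                      ┃                        ┃
                          ┃                        ┃
a                         ┃                        ┃
r--  1 user group    24278┃                        ┃
r--  1 user group    23738┃                        ┃
r-x  1 user group     3967┃                        ┃
                          ┃                        ┃
                          ┃                        ┃
                          ┃                        ┃
                          ┃                        ┃
                          ┃━━━━━━━━━━━━━━━━━━━━━━━━┛


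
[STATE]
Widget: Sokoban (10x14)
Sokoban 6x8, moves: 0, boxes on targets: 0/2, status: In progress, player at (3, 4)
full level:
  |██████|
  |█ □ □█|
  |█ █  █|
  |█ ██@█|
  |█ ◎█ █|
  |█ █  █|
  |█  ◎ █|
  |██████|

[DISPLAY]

██████    
█ □ □█    
█ █  █    
█ ██@█    
█ ◎█ █    
█ █  █    
█  ◎ █    
██████    
Moves: 0  
          
          
          
          
          


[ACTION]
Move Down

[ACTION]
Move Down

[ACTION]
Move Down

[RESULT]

██████    
█ □ □█    
█ █  █    
█ ██ █    
█ ◎█ █    
█ █  █    
█  ◎@█    
██████    
Moves: 3  
          
          
          
          
          


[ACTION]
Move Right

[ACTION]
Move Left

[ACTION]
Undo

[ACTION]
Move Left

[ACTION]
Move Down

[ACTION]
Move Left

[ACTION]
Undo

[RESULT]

██████    
█ □ □█    
█ █  █    
█ ██ █    
█ ◎█ █    
█ █  █    
█  + █    
██████    
Moves: 4  
          
          
          
          
          


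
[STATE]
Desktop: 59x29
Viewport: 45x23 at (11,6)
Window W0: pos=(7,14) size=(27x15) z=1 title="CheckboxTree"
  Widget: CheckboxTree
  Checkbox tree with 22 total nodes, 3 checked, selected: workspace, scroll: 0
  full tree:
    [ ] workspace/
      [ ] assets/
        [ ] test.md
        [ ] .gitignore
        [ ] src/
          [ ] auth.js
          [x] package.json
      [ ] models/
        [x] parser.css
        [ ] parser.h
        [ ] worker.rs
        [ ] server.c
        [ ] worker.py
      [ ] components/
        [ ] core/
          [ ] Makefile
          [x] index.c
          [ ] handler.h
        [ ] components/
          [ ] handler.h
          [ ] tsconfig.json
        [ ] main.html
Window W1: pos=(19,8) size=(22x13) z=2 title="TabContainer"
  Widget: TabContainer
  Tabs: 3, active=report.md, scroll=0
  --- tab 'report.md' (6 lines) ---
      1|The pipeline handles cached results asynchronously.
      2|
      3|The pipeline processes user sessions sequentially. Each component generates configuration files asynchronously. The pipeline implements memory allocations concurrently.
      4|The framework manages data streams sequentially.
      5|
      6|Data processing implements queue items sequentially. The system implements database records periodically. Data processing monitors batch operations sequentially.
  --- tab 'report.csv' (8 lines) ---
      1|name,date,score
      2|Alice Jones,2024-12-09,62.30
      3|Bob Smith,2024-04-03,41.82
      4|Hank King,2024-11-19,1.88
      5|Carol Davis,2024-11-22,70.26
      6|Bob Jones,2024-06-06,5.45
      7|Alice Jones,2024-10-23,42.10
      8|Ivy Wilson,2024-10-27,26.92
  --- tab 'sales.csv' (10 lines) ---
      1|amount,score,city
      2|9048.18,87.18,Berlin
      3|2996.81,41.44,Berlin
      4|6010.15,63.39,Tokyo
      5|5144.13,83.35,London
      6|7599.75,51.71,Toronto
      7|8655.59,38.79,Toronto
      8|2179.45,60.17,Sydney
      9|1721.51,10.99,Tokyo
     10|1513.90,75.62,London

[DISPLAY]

                                             
                                             
        ┏━━━━━━━━━━━━━━━━━━━━┓               
        ┃ TabContainer       ┃               
        ┠────────────────────┨               
        ┃[report.md]│ report.┃               
        ┃────────────────────┃               
        ┃The pipeline handles┃               
━━━━━━━━┃                    ┃               
eckboxTr┃The pipeline process┃               
────────┃The framework manage┃               
] worksp┃                    ┃               
[-] asse┃Data processing impl┃               
  [ ] te┃                    ┃               
  [ ] .g┗━━━━━━━━━━━━━━━━━━━━┛               
  [-] src/            ┃                      
    [ ] auth.js       ┃                      
    [x] package.json  ┃                      
[-] models/           ┃                      
  [x] parser.css      ┃                      
  [ ] parser.h        ┃                      
  [ ] worker.rs       ┃                      
━━━━━━━━━━━━━━━━━━━━━━┛                      


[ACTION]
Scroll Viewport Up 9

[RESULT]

                                             
                                             
                                             
                                             
                                             
                                             
                                             
                                             
        ┏━━━━━━━━━━━━━━━━━━━━┓               
        ┃ TabContainer       ┃               
        ┠────────────────────┨               
        ┃[report.md]│ report.┃               
        ┃────────────────────┃               
        ┃The pipeline handles┃               
━━━━━━━━┃                    ┃               
eckboxTr┃The pipeline process┃               
────────┃The framework manage┃               
] worksp┃                    ┃               
[-] asse┃Data processing impl┃               
  [ ] te┃                    ┃               
  [ ] .g┗━━━━━━━━━━━━━━━━━━━━┛               
  [-] src/            ┃                      
    [ ] auth.js       ┃                      


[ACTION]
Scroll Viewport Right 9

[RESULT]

                                             
                                             
                                             
                                             
                                             
                                             
                                             
                                             
     ┏━━━━━━━━━━━━━━━━━━━━┓                  
     ┃ TabContainer       ┃                  
     ┠────────────────────┨                  
     ┃[report.md]│ report.┃                  
     ┃────────────────────┃                  
     ┃The pipeline handles┃                  
━━━━━┃                    ┃                  
boxTr┃The pipeline process┃                  
─────┃The framework manage┃                  
orksp┃                    ┃                  
 asse┃Data processing impl┃                  
 ] te┃                    ┃                  
 ] .g┗━━━━━━━━━━━━━━━━━━━━┛                  
-] src/            ┃                         
 [ ] auth.js       ┃                         


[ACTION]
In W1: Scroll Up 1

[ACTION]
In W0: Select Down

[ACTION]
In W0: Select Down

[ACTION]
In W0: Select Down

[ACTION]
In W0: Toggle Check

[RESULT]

                                             
                                             
                                             
                                             
                                             
                                             
                                             
                                             
     ┏━━━━━━━━━━━━━━━━━━━━┓                  
     ┃ TabContainer       ┃                  
     ┠────────────────────┨                  
     ┃[report.md]│ report.┃                  
     ┃────────────────────┃                  
     ┃The pipeline handles┃                  
━━━━━┃                    ┃                  
boxTr┃The pipeline process┃                  
─────┃The framework manage┃                  
orksp┃                    ┃                  
 asse┃Data processing impl┃                  
 ] te┃                    ┃                  
x] .g┗━━━━━━━━━━━━━━━━━━━━┛                  
-] src/            ┃                         
 [ ] auth.js       ┃                         


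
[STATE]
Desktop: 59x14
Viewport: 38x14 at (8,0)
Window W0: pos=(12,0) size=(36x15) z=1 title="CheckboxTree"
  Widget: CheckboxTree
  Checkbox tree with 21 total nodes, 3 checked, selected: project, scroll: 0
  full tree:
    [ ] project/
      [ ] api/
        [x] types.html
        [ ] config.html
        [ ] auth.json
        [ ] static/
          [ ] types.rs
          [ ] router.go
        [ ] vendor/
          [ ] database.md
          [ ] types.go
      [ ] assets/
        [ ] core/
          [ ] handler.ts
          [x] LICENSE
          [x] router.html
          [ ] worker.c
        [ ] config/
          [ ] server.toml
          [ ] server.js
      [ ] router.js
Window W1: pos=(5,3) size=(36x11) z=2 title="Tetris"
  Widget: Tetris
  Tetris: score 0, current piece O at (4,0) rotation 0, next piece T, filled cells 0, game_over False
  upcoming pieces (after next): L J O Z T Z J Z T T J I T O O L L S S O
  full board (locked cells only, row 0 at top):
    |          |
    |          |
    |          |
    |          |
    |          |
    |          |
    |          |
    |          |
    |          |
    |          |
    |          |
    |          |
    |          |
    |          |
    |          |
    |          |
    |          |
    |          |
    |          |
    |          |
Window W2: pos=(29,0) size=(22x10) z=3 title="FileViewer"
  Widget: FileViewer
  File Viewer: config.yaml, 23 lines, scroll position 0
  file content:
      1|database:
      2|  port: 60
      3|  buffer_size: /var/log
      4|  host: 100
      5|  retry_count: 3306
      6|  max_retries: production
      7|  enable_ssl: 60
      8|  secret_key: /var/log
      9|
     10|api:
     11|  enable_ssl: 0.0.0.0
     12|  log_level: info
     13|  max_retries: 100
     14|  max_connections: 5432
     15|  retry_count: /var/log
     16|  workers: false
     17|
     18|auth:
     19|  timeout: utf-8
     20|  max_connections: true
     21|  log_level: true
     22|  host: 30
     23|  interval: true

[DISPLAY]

    ┏━━━━━━━━━━━━━━━━┏━━━━━━━━━━━━━━━━
    ┃ CheckboxTree   ┃ FileViewer     
    ┠────────────────┠────────────────
━━━━━━━━━━━━━━━━━━━━━┃database:       
etris                ┃  port: 60      
─────────────────────┃  buffer_size: /
        │Next:       ┃  host: 100     
        │ ▒          ┃  retry_count: 3
        │▒▒▒         ┃  max_retries: p
        │            ┗━━━━━━━━━━━━━━━━
        │                       ┃     
        │                       ┃     
        │Score:                 ┃     
━━━━━━━━━━━━━━━━━━━━━━━━━━━━━━━━┛     


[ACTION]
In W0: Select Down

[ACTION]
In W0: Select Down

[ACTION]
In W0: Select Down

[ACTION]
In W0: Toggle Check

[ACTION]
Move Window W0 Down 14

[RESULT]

    ┃ CheckboxTree   ┏━━━━━━━━━━━━━━━━
    ┠────────────────┃ FileViewer     
    ┃ [-] project/   ┠────────────────
━━━━━━━━━━━━━━━━━━━━━┃database:       
etris                ┃  port: 60      
─────────────────────┃  buffer_size: /
        │Next:       ┃  host: 100     
        │ ▒          ┃  retry_count: 3
        │▒▒▒         ┃  max_retries: p
        │            ┗━━━━━━━━━━━━━━━━
        │                       ┃     
        │                       ┃     
        │Score:                 ┃     
━━━━━━━━━━━━━━━━━━━━━━━━━━━━━━━━┛━━━━━
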